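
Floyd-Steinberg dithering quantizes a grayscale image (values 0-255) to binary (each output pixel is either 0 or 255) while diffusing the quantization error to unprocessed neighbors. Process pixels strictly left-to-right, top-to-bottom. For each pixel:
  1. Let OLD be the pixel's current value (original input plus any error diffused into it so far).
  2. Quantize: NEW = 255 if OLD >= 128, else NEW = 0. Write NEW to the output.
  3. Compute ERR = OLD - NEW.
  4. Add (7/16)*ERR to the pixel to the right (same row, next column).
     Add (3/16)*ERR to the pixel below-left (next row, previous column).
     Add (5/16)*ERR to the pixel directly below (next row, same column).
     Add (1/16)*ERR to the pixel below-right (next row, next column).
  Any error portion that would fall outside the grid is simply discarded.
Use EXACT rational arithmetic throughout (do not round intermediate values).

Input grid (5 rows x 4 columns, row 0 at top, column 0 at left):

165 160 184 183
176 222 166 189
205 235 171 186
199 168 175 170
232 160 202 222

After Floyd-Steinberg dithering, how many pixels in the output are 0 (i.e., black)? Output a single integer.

(0,0): OLD=165 → NEW=255, ERR=-90
(0,1): OLD=965/8 → NEW=0, ERR=965/8
(0,2): OLD=30307/128 → NEW=255, ERR=-2333/128
(0,3): OLD=358453/2048 → NEW=255, ERR=-163787/2048
(1,0): OLD=21823/128 → NEW=255, ERR=-10817/128
(1,1): OLD=218809/1024 → NEW=255, ERR=-42311/1024
(1,2): OLD=4416173/32768 → NEW=255, ERR=-3939667/32768
(1,3): OLD=57812555/524288 → NEW=0, ERR=57812555/524288
(2,0): OLD=2799107/16384 → NEW=255, ERR=-1378813/16384
(2,1): OLD=82546385/524288 → NEW=255, ERR=-51147055/524288
(2,2): OLD=114127957/1048576 → NEW=0, ERR=114127957/1048576
(2,3): OLD=4371514081/16777216 → NEW=255, ERR=93324001/16777216
(3,0): OLD=1295281747/8388608 → NEW=255, ERR=-843813293/8388608
(3,1): OLD=14583239565/134217728 → NEW=0, ERR=14583239565/134217728
(3,2): OLD=540080337779/2147483648 → NEW=255, ERR=-7527992461/2147483648
(3,3): OLD=6081920991909/34359738368 → NEW=255, ERR=-2679812291931/34359738368
(4,0): OLD=474460861591/2147483648 → NEW=255, ERR=-73147468649/2147483648
(4,1): OLD=2956792421573/17179869184 → NEW=255, ERR=-1424074220347/17179869184
(4,2): OLD=86205268376485/549755813888 → NEW=255, ERR=-53982464164955/549755813888
(4,3): OLD=1358543252350995/8796093022208 → NEW=255, ERR=-884460468312045/8796093022208
Output grid:
  Row 0: #.##  (1 black, running=1)
  Row 1: ###.  (1 black, running=2)
  Row 2: ##.#  (1 black, running=3)
  Row 3: #.##  (1 black, running=4)
  Row 4: ####  (0 black, running=4)

Answer: 4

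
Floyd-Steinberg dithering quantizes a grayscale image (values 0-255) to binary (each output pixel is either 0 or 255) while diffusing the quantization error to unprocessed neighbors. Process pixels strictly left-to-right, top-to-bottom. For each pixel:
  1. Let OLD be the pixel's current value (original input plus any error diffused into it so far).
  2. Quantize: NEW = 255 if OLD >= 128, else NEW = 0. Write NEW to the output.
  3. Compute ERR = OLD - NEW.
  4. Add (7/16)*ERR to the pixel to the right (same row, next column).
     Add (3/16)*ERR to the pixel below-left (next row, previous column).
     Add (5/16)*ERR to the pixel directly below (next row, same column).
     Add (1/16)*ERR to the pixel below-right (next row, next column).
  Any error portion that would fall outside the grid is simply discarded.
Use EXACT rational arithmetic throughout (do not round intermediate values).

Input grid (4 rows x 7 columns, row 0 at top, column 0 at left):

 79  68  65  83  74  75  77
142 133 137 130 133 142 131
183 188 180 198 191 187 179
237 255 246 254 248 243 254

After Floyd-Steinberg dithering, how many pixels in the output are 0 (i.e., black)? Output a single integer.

(0,0): OLD=79 → NEW=0, ERR=79
(0,1): OLD=1641/16 → NEW=0, ERR=1641/16
(0,2): OLD=28127/256 → NEW=0, ERR=28127/256
(0,3): OLD=536857/4096 → NEW=255, ERR=-507623/4096
(0,4): OLD=1296303/65536 → NEW=0, ERR=1296303/65536
(0,5): OLD=87717321/1048576 → NEW=0, ERR=87717321/1048576
(0,6): OLD=1905866879/16777216 → NEW=0, ERR=1905866879/16777216
(1,0): OLD=47595/256 → NEW=255, ERR=-17685/256
(1,1): OLD=328429/2048 → NEW=255, ERR=-193811/2048
(1,2): OLD=7412465/65536 → NEW=0, ERR=7412465/65536
(1,3): OLD=39670429/262144 → NEW=255, ERR=-27176291/262144
(1,4): OLD=1707338295/16777216 → NEW=0, ERR=1707338295/16777216
(1,5): OLD=31568021351/134217728 → NEW=255, ERR=-2657499289/134217728
(1,6): OLD=350180355113/2147483648 → NEW=255, ERR=-197427975127/2147483648
(2,0): OLD=4707711/32768 → NEW=255, ERR=-3648129/32768
(2,1): OLD=132758757/1048576 → NEW=0, ERR=132758757/1048576
(2,2): OLD=4116860655/16777216 → NEW=255, ERR=-161329425/16777216
(2,3): OLD=25172053559/134217728 → NEW=255, ERR=-9053467081/134217728
(2,4): OLD=196600940071/1073741824 → NEW=255, ERR=-77203225049/1073741824
(2,5): OLD=4758081357389/34359738368 → NEW=255, ERR=-4003651926451/34359738368
(2,6): OLD=53906169372651/549755813888 → NEW=0, ERR=53906169372651/549755813888
(3,0): OLD=3790775823/16777216 → NEW=255, ERR=-487414257/16777216
(3,1): OLD=36654005859/134217728 → NEW=255, ERR=2428485219/134217728
(3,2): OLD=264329958297/1073741824 → NEW=255, ERR=-9474206823/1073741824
(3,3): OLD=923323470847/4294967296 → NEW=255, ERR=-171893189633/4294967296
(3,4): OLD=100032263864847/549755813888 → NEW=255, ERR=-40155468676593/549755813888
(3,5): OLD=829130313218589/4398046511104 → NEW=255, ERR=-292371547112931/4398046511104
(3,6): OLD=17470839519656451/70368744177664 → NEW=255, ERR=-473190245647869/70368744177664
Output grid:
  Row 0: ...#...  (6 black, running=6)
  Row 1: ##.#.##  (2 black, running=8)
  Row 2: #.####.  (2 black, running=10)
  Row 3: #######  (0 black, running=10)

Answer: 10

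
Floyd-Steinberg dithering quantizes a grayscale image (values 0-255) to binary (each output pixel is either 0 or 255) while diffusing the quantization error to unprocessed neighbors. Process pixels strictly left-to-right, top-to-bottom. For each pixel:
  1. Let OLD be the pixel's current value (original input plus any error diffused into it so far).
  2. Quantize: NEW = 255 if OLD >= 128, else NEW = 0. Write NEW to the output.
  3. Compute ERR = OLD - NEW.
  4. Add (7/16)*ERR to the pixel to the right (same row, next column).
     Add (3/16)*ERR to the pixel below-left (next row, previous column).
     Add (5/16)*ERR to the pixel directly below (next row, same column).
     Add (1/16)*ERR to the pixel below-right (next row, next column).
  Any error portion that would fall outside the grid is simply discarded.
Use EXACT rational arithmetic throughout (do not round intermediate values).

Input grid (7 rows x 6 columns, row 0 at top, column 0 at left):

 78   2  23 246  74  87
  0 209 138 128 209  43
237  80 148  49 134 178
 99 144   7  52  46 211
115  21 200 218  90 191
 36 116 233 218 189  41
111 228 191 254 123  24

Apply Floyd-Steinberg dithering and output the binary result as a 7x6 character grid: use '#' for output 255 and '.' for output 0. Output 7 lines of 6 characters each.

Answer: ...#..
.##.#.
#.#.##
.#...#
#.##.#
..###.
.###..

Derivation:
(0,0): OLD=78 → NEW=0, ERR=78
(0,1): OLD=289/8 → NEW=0, ERR=289/8
(0,2): OLD=4967/128 → NEW=0, ERR=4967/128
(0,3): OLD=538577/2048 → NEW=255, ERR=16337/2048
(0,4): OLD=2539191/32768 → NEW=0, ERR=2539191/32768
(0,5): OLD=63387393/524288 → NEW=0, ERR=63387393/524288
(1,0): OLD=3987/128 → NEW=0, ERR=3987/128
(1,1): OLD=251973/1024 → NEW=255, ERR=-9147/1024
(1,2): OLD=4914281/32768 → NEW=255, ERR=-3441559/32768
(1,3): OLD=13303509/131072 → NEW=0, ERR=13303509/131072
(1,4): OLD=2523197055/8388608 → NEW=255, ERR=384102015/8388608
(1,5): OLD=14181100745/134217728 → NEW=0, ERR=14181100745/134217728
(2,0): OLD=4015047/16384 → NEW=255, ERR=-162873/16384
(2,1): OLD=28895293/524288 → NEW=0, ERR=28895293/524288
(2,2): OLD=1323415159/8388608 → NEW=255, ERR=-815679881/8388608
(2,3): OLD=2697649663/67108864 → NEW=0, ERR=2697649663/67108864
(2,4): OLD=412424160765/2147483648 → NEW=255, ERR=-135184169475/2147483648
(2,5): OLD=6402562418619/34359738368 → NEW=255, ERR=-2359170865221/34359738368
(3,0): OLD=891098391/8388608 → NEW=0, ERR=891098391/8388608
(3,1): OLD=12673117195/67108864 → NEW=255, ERR=-4439643125/67108864
(3,2): OLD=-22198478927/536870912 → NEW=0, ERR=-22198478927/536870912
(3,3): OLD=982406373299/34359738368 → NEW=0, ERR=982406373299/34359738368
(3,4): OLD=7827281262867/274877906944 → NEW=0, ERR=7827281262867/274877906944
(3,5): OLD=871108374381373/4398046511104 → NEW=255, ERR=-250393485950147/4398046511104
(4,0): OLD=145805316025/1073741824 → NEW=255, ERR=-127998849095/1073741824
(4,1): OLD=-909516420315/17179869184 → NEW=0, ERR=-909516420315/17179869184
(4,2): OLD=90788541476447/549755813888 → NEW=255, ERR=-49399191064993/549755813888
(4,3): OLD=1674578896406267/8796093022208 → NEW=255, ERR=-568424824256773/8796093022208
(4,4): OLD=8688900300104491/140737488355328 → NEW=0, ERR=8688900300104491/140737488355328
(4,5): OLD=454860676769178189/2251799813685248 → NEW=255, ERR=-119348275720560051/2251799813685248
(5,0): OLD=-3072852538561/274877906944 → NEW=0, ERR=-3072852538561/274877906944
(5,1): OLD=618071243854255/8796093022208 → NEW=0, ERR=618071243854255/8796093022208
(5,2): OLD=15497725664300085/70368744177664 → NEW=255, ERR=-2446304101004235/70368744177664
(5,3): OLD=424590624016458199/2251799813685248 → NEW=255, ERR=-149618328473280041/2251799813685248
(5,4): OLD=744208097388521863/4503599627370496 → NEW=255, ERR=-404209807590954617/4503599627370496
(5,5): OLD=-790545245183893741/72057594037927936 → NEW=0, ERR=-790545245183893741/72057594037927936
(6,0): OLD=16984418532834413/140737488355328 → NEW=0, ERR=16984418532834413/140737488355328
(6,1): OLD=665495861652649193/2251799813685248 → NEW=255, ERR=91286909162910953/2251799813685248
(6,2): OLD=1709617797902166529/9007199254740992 → NEW=255, ERR=-587218012056786431/9007199254740992
(6,3): OLD=26763979346930015869/144115188075855872 → NEW=255, ERR=-9985393612413231491/144115188075855872
(6,4): OLD=134728521138445711869/2305843009213693952 → NEW=0, ERR=134728521138445711869/2305843009213693952
(6,5): OLD=1495100702791186698187/36893488147419103232 → NEW=0, ERR=1495100702791186698187/36893488147419103232
Row 0: ...#..
Row 1: .##.#.
Row 2: #.#.##
Row 3: .#...#
Row 4: #.##.#
Row 5: ..###.
Row 6: .###..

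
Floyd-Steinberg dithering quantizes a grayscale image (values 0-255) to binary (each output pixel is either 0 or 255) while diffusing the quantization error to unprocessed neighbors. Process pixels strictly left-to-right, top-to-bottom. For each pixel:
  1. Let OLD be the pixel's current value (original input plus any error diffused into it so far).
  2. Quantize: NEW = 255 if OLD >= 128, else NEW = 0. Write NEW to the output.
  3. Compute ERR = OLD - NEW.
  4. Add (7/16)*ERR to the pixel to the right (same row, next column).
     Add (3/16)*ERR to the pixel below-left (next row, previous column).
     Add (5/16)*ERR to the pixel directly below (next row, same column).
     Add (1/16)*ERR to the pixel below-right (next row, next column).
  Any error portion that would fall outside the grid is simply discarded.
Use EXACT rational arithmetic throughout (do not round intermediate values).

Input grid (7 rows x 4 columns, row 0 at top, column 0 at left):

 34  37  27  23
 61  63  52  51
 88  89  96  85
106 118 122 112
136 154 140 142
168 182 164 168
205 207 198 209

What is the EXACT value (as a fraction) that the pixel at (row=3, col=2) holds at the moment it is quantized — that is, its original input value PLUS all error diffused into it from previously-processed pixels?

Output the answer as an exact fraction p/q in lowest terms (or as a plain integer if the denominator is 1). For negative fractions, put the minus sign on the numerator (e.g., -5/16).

(0,0): OLD=34 → NEW=0, ERR=34
(0,1): OLD=415/8 → NEW=0, ERR=415/8
(0,2): OLD=6361/128 → NEW=0, ERR=6361/128
(0,3): OLD=91631/2048 → NEW=0, ERR=91631/2048
(1,0): OLD=10413/128 → NEW=0, ERR=10413/128
(1,1): OLD=129275/1024 → NEW=0, ERR=129275/1024
(1,2): OLD=4403799/32768 → NEW=255, ERR=-3952041/32768
(1,3): OLD=8033297/524288 → NEW=0, ERR=8033297/524288
(2,0): OLD=2246137/16384 → NEW=255, ERR=-1931783/16384
(2,1): OLD=31110275/524288 → NEW=0, ERR=31110275/524288
(2,2): OLD=99650463/1048576 → NEW=0, ERR=99650463/1048576
(2,3): OLD=2077484259/16777216 → NEW=0, ERR=2077484259/16777216
(3,0): OLD=673437993/8388608 → NEW=0, ERR=673437993/8388608
(3,1): OLD=24443118071/134217728 → NEW=255, ERR=-9782402569/134217728
(3,2): OLD=315116336009/2147483648 → NEW=255, ERR=-232491994231/2147483648
Target (3,2): original=122, with diffused error = 315116336009/2147483648

Answer: 315116336009/2147483648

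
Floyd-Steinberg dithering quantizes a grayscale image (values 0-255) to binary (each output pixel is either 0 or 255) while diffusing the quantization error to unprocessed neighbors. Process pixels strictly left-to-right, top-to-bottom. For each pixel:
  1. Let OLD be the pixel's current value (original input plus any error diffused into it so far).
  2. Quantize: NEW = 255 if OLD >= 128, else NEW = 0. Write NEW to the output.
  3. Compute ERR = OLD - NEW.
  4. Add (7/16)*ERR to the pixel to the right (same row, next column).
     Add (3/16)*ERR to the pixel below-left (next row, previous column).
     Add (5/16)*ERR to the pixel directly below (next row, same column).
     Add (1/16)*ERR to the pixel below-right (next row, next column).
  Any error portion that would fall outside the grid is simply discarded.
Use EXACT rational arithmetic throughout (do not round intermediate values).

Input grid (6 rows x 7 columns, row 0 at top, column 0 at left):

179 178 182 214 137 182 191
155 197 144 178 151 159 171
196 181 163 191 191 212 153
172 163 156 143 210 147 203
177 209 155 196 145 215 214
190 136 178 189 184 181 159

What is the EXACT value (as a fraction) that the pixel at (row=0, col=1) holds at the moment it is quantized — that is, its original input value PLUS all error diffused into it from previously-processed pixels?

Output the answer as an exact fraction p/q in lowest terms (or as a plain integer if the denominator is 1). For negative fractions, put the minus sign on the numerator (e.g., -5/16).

Answer: 579/4

Derivation:
(0,0): OLD=179 → NEW=255, ERR=-76
(0,1): OLD=579/4 → NEW=255, ERR=-441/4
Target (0,1): original=178, with diffused error = 579/4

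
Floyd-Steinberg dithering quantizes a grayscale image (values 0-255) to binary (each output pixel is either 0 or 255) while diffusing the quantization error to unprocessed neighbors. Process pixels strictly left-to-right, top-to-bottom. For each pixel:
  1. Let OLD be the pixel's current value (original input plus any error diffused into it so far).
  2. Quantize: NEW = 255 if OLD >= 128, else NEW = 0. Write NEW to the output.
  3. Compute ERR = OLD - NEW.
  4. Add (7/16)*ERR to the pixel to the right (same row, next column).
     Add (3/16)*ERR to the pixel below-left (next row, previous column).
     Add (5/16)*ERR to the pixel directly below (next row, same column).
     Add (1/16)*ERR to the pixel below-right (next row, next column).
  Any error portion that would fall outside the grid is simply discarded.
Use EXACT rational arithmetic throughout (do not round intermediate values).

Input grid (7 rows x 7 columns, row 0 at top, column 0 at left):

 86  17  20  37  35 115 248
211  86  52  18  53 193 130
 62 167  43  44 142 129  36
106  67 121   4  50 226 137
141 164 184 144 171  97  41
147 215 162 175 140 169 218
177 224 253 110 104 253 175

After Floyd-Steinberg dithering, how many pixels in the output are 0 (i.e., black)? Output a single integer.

(0,0): OLD=86 → NEW=0, ERR=86
(0,1): OLD=437/8 → NEW=0, ERR=437/8
(0,2): OLD=5619/128 → NEW=0, ERR=5619/128
(0,3): OLD=115109/2048 → NEW=0, ERR=115109/2048
(0,4): OLD=1952643/32768 → NEW=0, ERR=1952643/32768
(0,5): OLD=73961621/524288 → NEW=255, ERR=-59731819/524288
(0,6): OLD=1662252051/8388608 → NEW=255, ERR=-476842989/8388608
(1,0): OLD=31759/128 → NEW=255, ERR=-881/128
(1,1): OLD=116393/1024 → NEW=0, ERR=116393/1024
(1,2): OLD=4240157/32768 → NEW=255, ERR=-4115683/32768
(1,3): OLD=-716871/131072 → NEW=0, ERR=-716871/131072
(1,4): OLD=431007723/8388608 → NEW=0, ERR=431007723/8388608
(1,5): OLD=11605938843/67108864 → NEW=255, ERR=-5506821477/67108864
(1,6): OLD=74319294389/1073741824 → NEW=0, ERR=74319294389/1073741824
(2,0): OLD=1329747/16384 → NEW=0, ERR=1329747/16384
(2,1): OLD=112222849/524288 → NEW=255, ERR=-21470591/524288
(2,2): OLD=-67847869/8388608 → NEW=0, ERR=-67847869/8388608
(2,3): OLD=2720327275/67108864 → NEW=0, ERR=2720327275/67108864
(2,4): OLD=85933218235/536870912 → NEW=255, ERR=-50968864325/536870912
(2,5): OLD=1340220177737/17179869184 → NEW=0, ERR=1340220177737/17179869184
(2,6): OLD=23812943147151/274877906944 → NEW=0, ERR=23812943147151/274877906944
(3,0): OLD=1037540195/8388608 → NEW=0, ERR=1037540195/8388608
(3,1): OLD=7507504359/67108864 → NEW=0, ERR=7507504359/67108864
(3,2): OLD=92587061317/536870912 → NEW=255, ERR=-44315021243/536870912
(3,3): OLD=-81070293981/2147483648 → NEW=0, ERR=-81070293981/2147483648
(3,4): OLD=5766004907875/274877906944 → NEW=0, ERR=5766004907875/274877906944
(3,5): OLD=593440465495321/2199023255552 → NEW=255, ERR=32689535329561/2199023255552
(3,6): OLD=6173151632113287/35184372088832 → NEW=255, ERR=-2798863250538873/35184372088832
(4,0): OLD=215421718061/1073741824 → NEW=255, ERR=-58382447059/1073741824
(4,1): OLD=2876336782985/17179869184 → NEW=255, ERR=-1504529858935/17179869184
(4,2): OLD=32931656526631/274877906944 → NEW=0, ERR=32931656526631/274877906944
(4,3): OLD=403282014492381/2199023255552 → NEW=255, ERR=-157468915673379/2199023255552
(4,4): OLD=2579969019371879/17592186044416 → NEW=255, ERR=-1906038421954201/17592186044416
(4,5): OLD=22878229277464711/562949953421312 → NEW=0, ERR=22878229277464711/562949953421312
(4,6): OLD=313902235387891425/9007199254740992 → NEW=0, ERR=313902235387891425/9007199254740992
(5,0): OLD=31222866979243/274877906944 → NEW=0, ERR=31222866979243/274877906944
(5,1): OLD=563813371580025/2199023255552 → NEW=255, ERR=3062441414265/2199023255552
(5,2): OLD=3186792530196031/17592186044416 → NEW=255, ERR=-1299214911130049/17592186044416
(5,3): OLD=15127185335680539/140737488355328 → NEW=0, ERR=15127185335680539/140737488355328
(5,4): OLD=1407925582970130921/9007199254740992 → NEW=255, ERR=-888910226988822039/9007199254740992
(5,5): OLD=9964584286109094169/72057594037927936 → NEW=255, ERR=-8410102193562529511/72057594037927936
(5,6): OLD=207950675412386074199/1152921504606846976 → NEW=255, ERR=-86044308262359904681/1152921504606846976
(6,0): OLD=7485735863135779/35184372088832 → NEW=255, ERR=-1486279019516381/35184372088832
(6,1): OLD=112143069249463231/562949953421312 → NEW=255, ERR=-31409168872971329/562949953421312
(6,2): OLD=2033393052588082141/9007199254740992 → NEW=255, ERR=-263442757370870819/9007199254740992
(6,3): OLD=7758670989350385731/72057594037927936 → NEW=0, ERR=7758670989350385731/72057594037927936
(6,4): OLD=15146617079524093937/144115188075855872 → NEW=0, ERR=15146617079524093937/144115188075855872
(6,5): OLD=4470515197775214523405/18446744073709551616 → NEW=255, ERR=-233404541020721138675/18446744073709551616
(6,6): OLD=40980520796700896624779/295147905179352825856 → NEW=255, ERR=-34282195024034073968501/295147905179352825856
Output grid:
  Row 0: .....##  (5 black, running=5)
  Row 1: #.#..#.  (4 black, running=9)
  Row 2: .#..#..  (5 black, running=14)
  Row 3: ..#..##  (4 black, running=18)
  Row 4: ##.##..  (3 black, running=21)
  Row 5: .##.###  (2 black, running=23)
  Row 6: ###..##  (2 black, running=25)

Answer: 25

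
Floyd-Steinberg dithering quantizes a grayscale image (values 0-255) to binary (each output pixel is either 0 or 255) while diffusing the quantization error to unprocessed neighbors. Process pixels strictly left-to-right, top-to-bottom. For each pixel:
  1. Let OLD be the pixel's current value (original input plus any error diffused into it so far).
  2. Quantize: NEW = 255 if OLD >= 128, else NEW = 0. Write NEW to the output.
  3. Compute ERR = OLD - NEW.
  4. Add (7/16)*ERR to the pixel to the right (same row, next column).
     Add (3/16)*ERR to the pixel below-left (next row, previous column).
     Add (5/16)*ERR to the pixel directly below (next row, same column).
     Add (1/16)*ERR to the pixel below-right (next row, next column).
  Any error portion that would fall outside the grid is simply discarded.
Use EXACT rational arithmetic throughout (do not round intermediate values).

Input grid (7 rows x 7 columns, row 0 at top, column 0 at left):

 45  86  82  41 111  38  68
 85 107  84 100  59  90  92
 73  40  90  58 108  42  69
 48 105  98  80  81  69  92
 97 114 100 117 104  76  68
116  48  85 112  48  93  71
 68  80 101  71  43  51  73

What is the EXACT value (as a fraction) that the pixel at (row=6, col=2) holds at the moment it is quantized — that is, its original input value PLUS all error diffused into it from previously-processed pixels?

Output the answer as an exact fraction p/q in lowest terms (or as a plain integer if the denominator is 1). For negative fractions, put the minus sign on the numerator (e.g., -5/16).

Answer: 1765278677435683571/18014398509481984

Derivation:
(0,0): OLD=45 → NEW=0, ERR=45
(0,1): OLD=1691/16 → NEW=0, ERR=1691/16
(0,2): OLD=32829/256 → NEW=255, ERR=-32451/256
(0,3): OLD=-59221/4096 → NEW=0, ERR=-59221/4096
(0,4): OLD=6859949/65536 → NEW=0, ERR=6859949/65536
(0,5): OLD=87865531/1048576 → NEW=0, ERR=87865531/1048576
(0,6): OLD=1755909405/16777216 → NEW=0, ERR=1755909405/16777216
(1,0): OLD=30433/256 → NEW=0, ERR=30433/256
(1,1): OLD=350375/2048 → NEW=255, ERR=-171865/2048
(1,2): OLD=758067/65536 → NEW=0, ERR=758067/65536
(1,3): OLD=29424695/262144 → NEW=0, ERR=29424695/262144
(1,4): OLD=2610979141/16777216 → NEW=255, ERR=-1667210939/16777216
(1,5): OLD=13270916053/134217728 → NEW=0, ERR=13270916053/134217728
(1,6): OLD=371948072155/2147483648 → NEW=255, ERR=-175660258085/2147483648
(2,0): OLD=3093789/32768 → NEW=0, ERR=3093789/32768
(2,1): OLD=67822735/1048576 → NEW=0, ERR=67822735/1048576
(2,2): OLD=2310455405/16777216 → NEW=255, ERR=-1967734675/16777216
(2,3): OLD=3201724229/134217728 → NEW=0, ERR=3201724229/134217728
(2,4): OLD=121265029013/1073741824 → NEW=0, ERR=121265029013/1073741824
(2,5): OLD=3462108927431/34359738368 → NEW=0, ERR=3462108927431/34359738368
(2,6): OLD=51512447513057/549755813888 → NEW=0, ERR=51512447513057/549755813888
(3,0): OLD=1503780813/16777216 → NEW=0, ERR=1503780813/16777216
(3,1): OLD=19909411657/134217728 → NEW=255, ERR=-14316108983/134217728
(3,2): OLD=24908865195/1073741824 → NEW=0, ERR=24908865195/1073741824
(3,3): OLD=478670157021/4294967296 → NEW=0, ERR=478670157021/4294967296
(3,4): OLD=101944122545101/549755813888 → NEW=255, ERR=-38243609996339/549755813888
(3,5): OLD=416409450073143/4398046511104 → NEW=0, ERR=416409450073143/4398046511104
(3,6): OLD=11892438458090537/70368744177664 → NEW=255, ERR=-6051591307213783/70368744177664
(4,0): OLD=225508819427/2147483648 → NEW=0, ERR=225508819427/2147483648
(4,1): OLD=4692220326535/34359738368 → NEW=255, ERR=-4069512957305/34359738368
(4,2): OLD=38297568987721/549755813888 → NEW=0, ERR=38297568987721/549755813888
(4,3): OLD=750798637998323/4398046511104 → NEW=255, ERR=-370703222333197/4398046511104
(4,4): OLD=2466534514650025/35184372088832 → NEW=0, ERR=2466534514650025/35184372088832
(4,5): OLD=130362676129818473/1125899906842624 → NEW=0, ERR=130362676129818473/1125899906842624
(4,6): OLD=1759991346195126191/18014398509481984 → NEW=0, ERR=1759991346195126191/18014398509481984
(5,0): OLD=69603841093253/549755813888 → NEW=0, ERR=69603841093253/549755813888
(5,1): OLD=378250640435415/4398046511104 → NEW=0, ERR=378250640435415/4398046511104
(5,2): OLD=4263996586061777/35184372088832 → NEW=0, ERR=4263996586061777/35184372088832
(5,3): OLD=43960444975727861/281474976710656 → NEW=255, ERR=-27815674085489419/281474976710656
(5,4): OLD=776685779877592487/18014398509481984 → NEW=0, ERR=776685779877592487/18014398509481984
(5,5): OLD=24607039620862004407/144115188075855872 → NEW=255, ERR=-12142333338481242953/144115188075855872
(5,6): OLD=165804596677225382105/2305843009213693952 → NEW=0, ERR=165804596677225382105/2305843009213693952
(6,0): OLD=8703980169117517/70368744177664 → NEW=0, ERR=8703980169117517/70368744177664
(6,1): OLD=215753176142372785/1125899906842624 → NEW=255, ERR=-71351300102496335/1125899906842624
(6,2): OLD=1765278677435683571/18014398509481984 → NEW=0, ERR=1765278677435683571/18014398509481984
Target (6,2): original=101, with diffused error = 1765278677435683571/18014398509481984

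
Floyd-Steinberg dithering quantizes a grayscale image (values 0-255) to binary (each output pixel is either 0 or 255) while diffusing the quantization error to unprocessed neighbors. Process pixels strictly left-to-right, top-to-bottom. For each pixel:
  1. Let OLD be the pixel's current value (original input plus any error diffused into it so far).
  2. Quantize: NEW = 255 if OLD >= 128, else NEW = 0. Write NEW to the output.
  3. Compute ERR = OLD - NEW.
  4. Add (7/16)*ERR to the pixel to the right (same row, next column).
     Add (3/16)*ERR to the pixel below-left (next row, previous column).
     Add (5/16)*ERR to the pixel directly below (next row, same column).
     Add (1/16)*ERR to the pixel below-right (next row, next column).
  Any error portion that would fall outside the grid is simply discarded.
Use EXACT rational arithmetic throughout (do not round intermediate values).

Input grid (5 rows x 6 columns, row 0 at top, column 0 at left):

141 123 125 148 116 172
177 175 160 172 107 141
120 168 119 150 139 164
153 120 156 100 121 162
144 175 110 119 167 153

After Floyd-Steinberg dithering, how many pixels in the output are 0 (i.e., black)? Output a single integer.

(0,0): OLD=141 → NEW=255, ERR=-114
(0,1): OLD=585/8 → NEW=0, ERR=585/8
(0,2): OLD=20095/128 → NEW=255, ERR=-12545/128
(0,3): OLD=215289/2048 → NEW=0, ERR=215289/2048
(0,4): OLD=5308111/32768 → NEW=255, ERR=-3047729/32768
(0,5): OLD=68843433/524288 → NEW=255, ERR=-64850007/524288
(1,0): OLD=19851/128 → NEW=255, ERR=-12789/128
(1,1): OLD=131725/1024 → NEW=255, ERR=-129395/1024
(1,2): OLD=3223377/32768 → NEW=0, ERR=3223377/32768
(1,3): OLD=29402397/131072 → NEW=255, ERR=-4020963/131072
(1,4): OLD=401739735/8388608 → NEW=0, ERR=401739735/8388608
(1,5): OLD=15768658609/134217728 → NEW=0, ERR=15768658609/134217728
(2,0): OLD=1066335/16384 → NEW=0, ERR=1066335/16384
(2,1): OLD=88702021/524288 → NEW=255, ERR=-44991419/524288
(2,2): OLD=826672783/8388608 → NEW=0, ERR=826672783/8388608
(2,3): OLD=13331532119/67108864 → NEW=255, ERR=-3781228201/67108864
(2,4): OLD=320890720773/2147483648 → NEW=255, ERR=-226717609467/2147483648
(2,5): OLD=5412311886963/34359738368 → NEW=255, ERR=-3349421396877/34359738368
(3,0): OLD=1319096367/8388608 → NEW=255, ERR=-819998673/8388608
(3,1): OLD=4896402499/67108864 → NEW=0, ERR=4896402499/67108864
(3,2): OLD=108871433561/536870912 → NEW=255, ERR=-28030648999/536870912
(3,3): OLD=1577594556715/34359738368 → NEW=0, ERR=1577594556715/34359738368
(3,4): OLD=23720976795275/274877906944 → NEW=0, ERR=23720976795275/274877906944
(3,5): OLD=715533662478917/4398046511104 → NEW=255, ERR=-405968197852603/4398046511104
(4,0): OLD=136508083233/1073741824 → NEW=0, ERR=136508083233/1073741824
(4,1): OLD=4080602165613/17179869184 → NEW=255, ERR=-300264476307/17179869184
(4,2): OLD=54539370929335/549755813888 → NEW=0, ERR=54539370929335/549755813888
(4,3): OLD=1668340706881971/8796093022208 → NEW=255, ERR=-574663013781069/8796093022208
(4,4): OLD=21243930765519715/140737488355328 → NEW=255, ERR=-14644128765088925/140737488355328
(4,5): OLD=189206698600984789/2251799813685248 → NEW=0, ERR=189206698600984789/2251799813685248
Output grid:
  Row 0: #.#.##  (2 black, running=2)
  Row 1: ##.#..  (3 black, running=5)
  Row 2: .#.###  (2 black, running=7)
  Row 3: #.#..#  (3 black, running=10)
  Row 4: .#.##.  (3 black, running=13)

Answer: 13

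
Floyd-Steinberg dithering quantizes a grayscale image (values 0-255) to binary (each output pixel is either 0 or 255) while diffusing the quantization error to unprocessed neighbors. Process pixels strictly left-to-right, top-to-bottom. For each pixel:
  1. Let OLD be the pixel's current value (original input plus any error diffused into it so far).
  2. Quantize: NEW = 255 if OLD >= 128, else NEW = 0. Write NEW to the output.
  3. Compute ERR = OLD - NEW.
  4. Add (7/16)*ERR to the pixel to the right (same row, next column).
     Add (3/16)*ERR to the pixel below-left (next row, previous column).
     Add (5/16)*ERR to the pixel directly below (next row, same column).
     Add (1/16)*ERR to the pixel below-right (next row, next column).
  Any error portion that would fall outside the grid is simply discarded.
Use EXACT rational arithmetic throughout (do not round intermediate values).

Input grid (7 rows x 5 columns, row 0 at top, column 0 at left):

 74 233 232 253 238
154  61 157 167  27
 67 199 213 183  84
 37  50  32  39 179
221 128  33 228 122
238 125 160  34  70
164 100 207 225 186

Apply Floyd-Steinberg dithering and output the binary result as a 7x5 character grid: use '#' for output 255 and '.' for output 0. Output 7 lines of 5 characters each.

Answer: .####
#.#..
.###.
....#
##.#.
#.#..
#.###

Derivation:
(0,0): OLD=74 → NEW=0, ERR=74
(0,1): OLD=2123/8 → NEW=255, ERR=83/8
(0,2): OLD=30277/128 → NEW=255, ERR=-2363/128
(0,3): OLD=501603/2048 → NEW=255, ERR=-20637/2048
(0,4): OLD=7654325/32768 → NEW=255, ERR=-701515/32768
(1,0): OLD=22921/128 → NEW=255, ERR=-9719/128
(1,1): OLD=32959/1024 → NEW=0, ERR=32959/1024
(1,2): OLD=5376299/32768 → NEW=255, ERR=-2979541/32768
(1,3): OLD=15584719/131072 → NEW=0, ERR=15584719/131072
(1,4): OLD=150365069/2097152 → NEW=0, ERR=150365069/2097152
(2,0): OLD=807845/16384 → NEW=0, ERR=807845/16384
(2,1): OLD=109489895/524288 → NEW=255, ERR=-24203545/524288
(2,2): OLD=1582877045/8388608 → NEW=255, ERR=-556217995/8388608
(2,3): OLD=26697046671/134217728 → NEW=255, ERR=-7528473969/134217728
(2,4): OLD=191764882985/2147483648 → NEW=0, ERR=191764882985/2147483648
(3,0): OLD=367023061/8388608 → NEW=0, ERR=367023061/8388608
(3,1): OLD=3044363441/67108864 → NEW=0, ERR=3044363441/67108864
(3,2): OLD=38061595883/2147483648 → NEW=0, ERR=38061595883/2147483648
(3,3): OLD=179635736531/4294967296 → NEW=0, ERR=179635736531/4294967296
(3,4): OLD=15234974154303/68719476736 → NEW=255, ERR=-2288492413377/68719476736
(4,0): OLD=261110955867/1073741824 → NEW=255, ERR=-12693209253/1073741824
(4,1): OLD=4915582423387/34359738368 → NEW=255, ERR=-3846150860453/34359738368
(4,2): OLD=133785264309/549755813888 → NEW=0, ERR=133785264309/549755813888
(4,3): OLD=2076232527918427/8796093022208 → NEW=255, ERR=-166771192744613/8796093022208
(4,4): OLD=14905834073991933/140737488355328 → NEW=0, ERR=14905834073991933/140737488355328
(5,0): OLD=117272517643505/549755813888 → NEW=255, ERR=-22915214897935/549755813888
(5,1): OLD=312657743654803/4398046511104 → NEW=0, ERR=312657743654803/4398046511104
(5,2): OLD=25420981170654635/140737488355328 → NEW=255, ERR=-10467078359954005/140737488355328
(5,3): OLD=8675425243922565/562949953421312 → NEW=0, ERR=8675425243922565/562949953421312
(5,4): OLD=978675249683510823/9007199254740992 → NEW=0, ERR=978675249683510823/9007199254740992
(6,0): OLD=11561838680183905/70368744177664 → NEW=255, ERR=-6382191085120415/70368744177664
(6,1): OLD=148587015067874095/2251799813685248 → NEW=0, ERR=148587015067874095/2251799813685248
(6,2): OLD=7924889687282669557/36028797018963968 → NEW=255, ERR=-1262453552553142283/36028797018963968
(6,3): OLD=132707161414507414215/576460752303423488 → NEW=255, ERR=-14290330422865575225/576460752303423488
(6,4): OLD=1937574601243429443633/9223372036854775808 → NEW=255, ERR=-414385268154538387407/9223372036854775808
Row 0: .####
Row 1: #.#..
Row 2: .###.
Row 3: ....#
Row 4: ##.#.
Row 5: #.#..
Row 6: #.###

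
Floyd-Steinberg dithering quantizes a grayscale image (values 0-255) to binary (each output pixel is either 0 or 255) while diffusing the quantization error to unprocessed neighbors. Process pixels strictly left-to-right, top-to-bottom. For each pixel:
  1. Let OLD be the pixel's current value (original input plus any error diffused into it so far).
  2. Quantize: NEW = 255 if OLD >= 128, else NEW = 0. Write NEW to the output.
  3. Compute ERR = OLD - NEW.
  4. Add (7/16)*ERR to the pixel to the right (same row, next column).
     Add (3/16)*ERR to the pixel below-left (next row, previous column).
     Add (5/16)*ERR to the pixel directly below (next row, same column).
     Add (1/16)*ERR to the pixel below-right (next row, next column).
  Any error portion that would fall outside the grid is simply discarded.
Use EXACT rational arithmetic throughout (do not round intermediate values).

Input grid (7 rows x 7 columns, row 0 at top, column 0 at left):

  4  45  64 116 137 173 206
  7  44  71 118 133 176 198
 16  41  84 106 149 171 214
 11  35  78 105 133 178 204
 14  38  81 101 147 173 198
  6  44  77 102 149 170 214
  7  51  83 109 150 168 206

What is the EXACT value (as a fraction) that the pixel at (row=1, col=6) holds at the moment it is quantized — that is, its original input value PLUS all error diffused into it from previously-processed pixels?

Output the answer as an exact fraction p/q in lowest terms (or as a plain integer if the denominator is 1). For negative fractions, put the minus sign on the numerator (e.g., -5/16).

(0,0): OLD=4 → NEW=0, ERR=4
(0,1): OLD=187/4 → NEW=0, ERR=187/4
(0,2): OLD=5405/64 → NEW=0, ERR=5405/64
(0,3): OLD=156619/1024 → NEW=255, ERR=-104501/1024
(0,4): OLD=1513101/16384 → NEW=0, ERR=1513101/16384
(0,5): OLD=55942619/262144 → NEW=255, ERR=-10904101/262144
(0,6): OLD=787697917/4194304 → NEW=255, ERR=-281849603/4194304
(1,0): OLD=1089/64 → NEW=0, ERR=1089/64
(1,1): OLD=42055/512 → NEW=0, ERR=42055/512
(1,2): OLD=1918803/16384 → NEW=0, ERR=1918803/16384
(1,3): OLD=10481879/65536 → NEW=255, ERR=-6229801/65536
(1,4): OLD=444991525/4194304 → NEW=0, ERR=444991525/4194304
(1,5): OLD=6797788853/33554432 → NEW=255, ERR=-1758591307/33554432
(1,6): OLD=81320592379/536870912 → NEW=255, ERR=-55581490181/536870912
Target (1,6): original=198, with diffused error = 81320592379/536870912

Answer: 81320592379/536870912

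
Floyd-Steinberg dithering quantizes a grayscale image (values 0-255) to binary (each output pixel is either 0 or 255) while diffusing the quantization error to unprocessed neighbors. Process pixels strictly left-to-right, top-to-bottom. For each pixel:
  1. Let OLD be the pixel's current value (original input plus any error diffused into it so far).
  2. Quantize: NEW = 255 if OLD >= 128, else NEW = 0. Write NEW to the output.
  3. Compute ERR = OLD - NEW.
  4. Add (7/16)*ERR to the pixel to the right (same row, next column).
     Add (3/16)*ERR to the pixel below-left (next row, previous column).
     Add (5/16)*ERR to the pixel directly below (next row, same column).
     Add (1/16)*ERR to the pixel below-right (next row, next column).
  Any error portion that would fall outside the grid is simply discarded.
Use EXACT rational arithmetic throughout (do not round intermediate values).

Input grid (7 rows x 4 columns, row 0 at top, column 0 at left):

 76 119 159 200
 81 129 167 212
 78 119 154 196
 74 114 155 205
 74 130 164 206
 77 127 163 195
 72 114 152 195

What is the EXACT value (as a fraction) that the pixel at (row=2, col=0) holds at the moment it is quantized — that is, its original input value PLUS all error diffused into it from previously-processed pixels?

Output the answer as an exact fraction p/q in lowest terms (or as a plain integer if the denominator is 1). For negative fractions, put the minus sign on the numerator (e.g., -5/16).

Answer: 712547/8192

Derivation:
(0,0): OLD=76 → NEW=0, ERR=76
(0,1): OLD=609/4 → NEW=255, ERR=-411/4
(0,2): OLD=7299/64 → NEW=0, ERR=7299/64
(0,3): OLD=255893/1024 → NEW=255, ERR=-5227/1024
(1,0): OLD=5471/64 → NEW=0, ERR=5471/64
(1,1): OLD=82137/512 → NEW=255, ERR=-48423/512
(1,2): OLD=2521229/16384 → NEW=255, ERR=-1656691/16384
(1,3): OLD=45428075/262144 → NEW=255, ERR=-21418645/262144
(2,0): OLD=712547/8192 → NEW=0, ERR=712547/8192
Target (2,0): original=78, with diffused error = 712547/8192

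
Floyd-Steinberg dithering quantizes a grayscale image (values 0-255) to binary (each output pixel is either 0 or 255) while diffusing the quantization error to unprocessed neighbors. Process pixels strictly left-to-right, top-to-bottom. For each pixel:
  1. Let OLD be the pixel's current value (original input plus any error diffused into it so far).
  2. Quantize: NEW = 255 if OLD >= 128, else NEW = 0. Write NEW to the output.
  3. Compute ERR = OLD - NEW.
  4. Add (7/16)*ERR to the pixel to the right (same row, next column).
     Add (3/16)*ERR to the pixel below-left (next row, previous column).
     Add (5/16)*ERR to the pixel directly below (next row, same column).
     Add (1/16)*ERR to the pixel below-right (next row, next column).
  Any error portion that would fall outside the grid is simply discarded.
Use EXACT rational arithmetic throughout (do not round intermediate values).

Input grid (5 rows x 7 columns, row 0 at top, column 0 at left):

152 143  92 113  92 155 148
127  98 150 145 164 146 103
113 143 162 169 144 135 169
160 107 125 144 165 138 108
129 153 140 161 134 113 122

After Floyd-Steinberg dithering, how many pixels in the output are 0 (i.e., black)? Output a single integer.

Answer: 16

Derivation:
(0,0): OLD=152 → NEW=255, ERR=-103
(0,1): OLD=1567/16 → NEW=0, ERR=1567/16
(0,2): OLD=34521/256 → NEW=255, ERR=-30759/256
(0,3): OLD=247535/4096 → NEW=0, ERR=247535/4096
(0,4): OLD=7762057/65536 → NEW=0, ERR=7762057/65536
(0,5): OLD=216863679/1048576 → NEW=255, ERR=-50523201/1048576
(0,6): OLD=2129365561/16777216 → NEW=0, ERR=2129365561/16777216
(1,0): OLD=28973/256 → NEW=0, ERR=28973/256
(1,1): OLD=305467/2048 → NEW=255, ERR=-216773/2048
(1,2): OLD=5478615/65536 → NEW=0, ERR=5478615/65536
(1,3): OLD=56402123/262144 → NEW=255, ERR=-10444597/262144
(1,4): OLD=2991778625/16777216 → NEW=255, ERR=-1286411455/16777216
(1,5): OLD=17260011793/134217728 → NEW=255, ERR=-16965508847/134217728
(1,6): OLD=181139906527/2147483648 → NEW=0, ERR=181139906527/2147483648
(2,0): OLD=4211385/32768 → NEW=255, ERR=-4144455/32768
(2,1): OLD=81093251/1048576 → NEW=0, ERR=81093251/1048576
(2,2): OLD=3487528009/16777216 → NEW=255, ERR=-790662071/16777216
(2,3): OLD=17015988801/134217728 → NEW=0, ERR=17015988801/134217728
(2,4): OLD=160324474257/1073741824 → NEW=255, ERR=-113479690863/1073741824
(2,5): OLD=2071367353179/34359738368 → NEW=0, ERR=2071367353179/34359738368
(2,6): OLD=117556326276653/549755813888 → NEW=255, ERR=-22631406264787/549755813888
(3,0): OLD=2264521513/16777216 → NEW=255, ERR=-2013668567/16777216
(3,1): OLD=8310213365/134217728 → NEW=0, ERR=8310213365/134217728
(3,2): OLD=178204184623/1073741824 → NEW=255, ERR=-95599980497/1073741824
(3,3): OLD=523574851481/4294967296 → NEW=0, ERR=523574851481/4294967296
(3,4): OLD=112443345628969/549755813888 → NEW=255, ERR=-27744386912471/549755813888
(3,5): OLD=529681848207755/4398046511104 → NEW=0, ERR=529681848207755/4398046511104
(3,6): OLD=10667476079257429/70368744177664 → NEW=255, ERR=-7276553686046891/70368744177664
(4,0): OLD=221409288007/2147483648 → NEW=0, ERR=221409288007/2147483648
(4,1): OLD=6640372595995/34359738368 → NEW=255, ERR=-2121360687845/34359738368
(4,2): OLD=61513503306869/549755813888 → NEW=0, ERR=61513503306869/549755813888
(4,3): OLD=1024836526959767/4398046511104 → NEW=255, ERR=-96665333371753/4398046511104
(4,4): OLD=4884082551122837/35184372088832 → NEW=255, ERR=-4087932331529323/35184372088832
(4,5): OLD=86989242105489429/1125899906842624 → NEW=0, ERR=86989242105489429/1125899906842624
(4,6): OLD=2360155571152662051/18014398509481984 → NEW=255, ERR=-2233516048765243869/18014398509481984
Output grid:
  Row 0: #.#..#.  (4 black, running=4)
  Row 1: .#.###.  (3 black, running=7)
  Row 2: #.#.#.#  (3 black, running=10)
  Row 3: #.#.#.#  (3 black, running=13)
  Row 4: .#.##.#  (3 black, running=16)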